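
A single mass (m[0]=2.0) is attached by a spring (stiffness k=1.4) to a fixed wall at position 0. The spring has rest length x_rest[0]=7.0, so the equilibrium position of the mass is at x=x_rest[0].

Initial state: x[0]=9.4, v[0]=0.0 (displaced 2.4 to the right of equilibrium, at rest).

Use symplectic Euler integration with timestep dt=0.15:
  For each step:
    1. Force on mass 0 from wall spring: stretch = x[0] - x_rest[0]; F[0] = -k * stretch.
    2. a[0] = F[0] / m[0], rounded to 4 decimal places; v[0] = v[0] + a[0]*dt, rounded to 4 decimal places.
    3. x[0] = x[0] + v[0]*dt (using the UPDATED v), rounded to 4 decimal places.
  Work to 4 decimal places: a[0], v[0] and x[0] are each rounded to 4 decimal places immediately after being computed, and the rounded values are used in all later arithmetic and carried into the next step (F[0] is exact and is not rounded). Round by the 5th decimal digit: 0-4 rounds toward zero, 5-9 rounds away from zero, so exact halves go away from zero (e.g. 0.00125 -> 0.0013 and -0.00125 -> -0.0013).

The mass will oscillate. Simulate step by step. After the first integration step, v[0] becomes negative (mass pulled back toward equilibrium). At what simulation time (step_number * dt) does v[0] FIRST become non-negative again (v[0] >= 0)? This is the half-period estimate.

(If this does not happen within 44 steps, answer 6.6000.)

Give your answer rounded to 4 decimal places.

Step 0: x=[9.4000] v=[0.0000]
Step 1: x=[9.3622] v=[-0.2520]
Step 2: x=[9.2872] v=[-0.5000]
Step 3: x=[9.1762] v=[-0.7402]
Step 4: x=[9.0309] v=[-0.9687]
Step 5: x=[8.8536] v=[-1.1819]
Step 6: x=[8.6471] v=[-1.3765]
Step 7: x=[8.4147] v=[-1.5495]
Step 8: x=[8.1600] v=[-1.6980]
Step 9: x=[7.8870] v=[-1.8198]
Step 10: x=[7.6001] v=[-1.9129]
Step 11: x=[7.3037] v=[-1.9759]
Step 12: x=[7.0025] v=[-2.0078]
Step 13: x=[6.7013] v=[-2.0081]
Step 14: x=[6.4048] v=[-1.9767]
Step 15: x=[6.1177] v=[-1.9142]
Step 16: x=[5.8445] v=[-1.8216]
Step 17: x=[5.5895] v=[-1.7003]
Step 18: x=[5.3567] v=[-1.5522]
Step 19: x=[5.1497] v=[-1.3797]
Step 20: x=[4.9719] v=[-1.1854]
Step 21: x=[4.8260] v=[-0.9724]
Step 22: x=[4.7144] v=[-0.7441]
Step 23: x=[4.6388] v=[-0.5041]
Step 24: x=[4.6004] v=[-0.2562]
Step 25: x=[4.5998] v=[-0.0042]
Step 26: x=[4.6370] v=[0.2478]
First v>=0 after going negative at step 26, time=3.9000

Answer: 3.9000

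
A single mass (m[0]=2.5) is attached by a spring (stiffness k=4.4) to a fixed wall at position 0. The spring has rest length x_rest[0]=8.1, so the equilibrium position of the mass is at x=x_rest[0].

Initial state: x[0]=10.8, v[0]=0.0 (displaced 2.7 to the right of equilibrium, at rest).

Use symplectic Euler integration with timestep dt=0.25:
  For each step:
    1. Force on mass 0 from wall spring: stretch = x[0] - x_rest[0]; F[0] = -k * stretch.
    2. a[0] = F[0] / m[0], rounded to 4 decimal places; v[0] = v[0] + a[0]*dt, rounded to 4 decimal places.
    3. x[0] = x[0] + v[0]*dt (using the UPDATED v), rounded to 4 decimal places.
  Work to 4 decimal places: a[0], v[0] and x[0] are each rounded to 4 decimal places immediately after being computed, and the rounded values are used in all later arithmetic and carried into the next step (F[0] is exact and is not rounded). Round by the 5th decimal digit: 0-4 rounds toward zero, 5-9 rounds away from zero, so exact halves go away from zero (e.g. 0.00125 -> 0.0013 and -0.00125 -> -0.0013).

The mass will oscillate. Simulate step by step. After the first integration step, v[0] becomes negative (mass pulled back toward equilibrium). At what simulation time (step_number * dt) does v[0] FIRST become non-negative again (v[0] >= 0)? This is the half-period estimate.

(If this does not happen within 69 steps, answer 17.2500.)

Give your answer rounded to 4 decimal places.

Step 0: x=[10.8000] v=[0.0000]
Step 1: x=[10.5030] v=[-1.1880]
Step 2: x=[9.9417] v=[-2.2453]
Step 3: x=[9.1778] v=[-3.0557]
Step 4: x=[8.2953] v=[-3.5299]
Step 5: x=[7.3914] v=[-3.6158]
Step 6: x=[6.5654] v=[-3.3040]
Step 7: x=[5.9082] v=[-2.6288]
Step 8: x=[5.4921] v=[-1.6644]
Step 9: x=[5.3629] v=[-0.5169]
Step 10: x=[5.5348] v=[0.6874]
First v>=0 after going negative at step 10, time=2.5000

Answer: 2.5000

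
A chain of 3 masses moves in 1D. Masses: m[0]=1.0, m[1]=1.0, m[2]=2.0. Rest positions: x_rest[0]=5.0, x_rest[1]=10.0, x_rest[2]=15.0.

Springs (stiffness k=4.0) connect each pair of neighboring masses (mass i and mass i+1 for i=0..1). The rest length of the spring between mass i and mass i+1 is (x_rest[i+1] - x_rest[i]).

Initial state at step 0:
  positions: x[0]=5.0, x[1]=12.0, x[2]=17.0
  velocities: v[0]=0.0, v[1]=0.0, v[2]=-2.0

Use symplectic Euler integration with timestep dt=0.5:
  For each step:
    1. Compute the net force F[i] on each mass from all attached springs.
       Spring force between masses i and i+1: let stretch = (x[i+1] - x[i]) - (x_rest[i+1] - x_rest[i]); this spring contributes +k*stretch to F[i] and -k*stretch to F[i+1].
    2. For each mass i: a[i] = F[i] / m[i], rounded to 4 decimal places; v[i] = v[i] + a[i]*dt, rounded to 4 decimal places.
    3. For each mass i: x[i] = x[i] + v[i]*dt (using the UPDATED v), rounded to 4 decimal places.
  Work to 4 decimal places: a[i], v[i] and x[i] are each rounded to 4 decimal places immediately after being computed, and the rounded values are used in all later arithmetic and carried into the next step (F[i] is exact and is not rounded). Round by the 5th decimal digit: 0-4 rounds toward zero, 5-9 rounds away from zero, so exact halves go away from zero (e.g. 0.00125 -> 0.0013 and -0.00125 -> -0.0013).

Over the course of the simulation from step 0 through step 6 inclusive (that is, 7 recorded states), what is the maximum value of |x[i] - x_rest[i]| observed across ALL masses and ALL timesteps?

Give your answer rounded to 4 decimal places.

Step 0: x=[5.0000 12.0000 17.0000] v=[0.0000 0.0000 -2.0000]
Step 1: x=[7.0000 10.0000 16.0000] v=[4.0000 -4.0000 -2.0000]
Step 2: x=[7.0000 11.0000 14.5000] v=[0.0000 2.0000 -3.0000]
Step 3: x=[6.0000 11.5000 13.7500] v=[-2.0000 1.0000 -1.5000]
Step 4: x=[5.5000 8.7500 14.3750] v=[-1.0000 -5.5000 1.2500]
Step 5: x=[3.2500 8.3750 14.6875] v=[-4.5000 -0.7500 0.6250]
Step 6: x=[1.1250 9.1875 14.3438] v=[-4.2500 1.6250 -0.6875]
Max displacement = 3.8750

Answer: 3.8750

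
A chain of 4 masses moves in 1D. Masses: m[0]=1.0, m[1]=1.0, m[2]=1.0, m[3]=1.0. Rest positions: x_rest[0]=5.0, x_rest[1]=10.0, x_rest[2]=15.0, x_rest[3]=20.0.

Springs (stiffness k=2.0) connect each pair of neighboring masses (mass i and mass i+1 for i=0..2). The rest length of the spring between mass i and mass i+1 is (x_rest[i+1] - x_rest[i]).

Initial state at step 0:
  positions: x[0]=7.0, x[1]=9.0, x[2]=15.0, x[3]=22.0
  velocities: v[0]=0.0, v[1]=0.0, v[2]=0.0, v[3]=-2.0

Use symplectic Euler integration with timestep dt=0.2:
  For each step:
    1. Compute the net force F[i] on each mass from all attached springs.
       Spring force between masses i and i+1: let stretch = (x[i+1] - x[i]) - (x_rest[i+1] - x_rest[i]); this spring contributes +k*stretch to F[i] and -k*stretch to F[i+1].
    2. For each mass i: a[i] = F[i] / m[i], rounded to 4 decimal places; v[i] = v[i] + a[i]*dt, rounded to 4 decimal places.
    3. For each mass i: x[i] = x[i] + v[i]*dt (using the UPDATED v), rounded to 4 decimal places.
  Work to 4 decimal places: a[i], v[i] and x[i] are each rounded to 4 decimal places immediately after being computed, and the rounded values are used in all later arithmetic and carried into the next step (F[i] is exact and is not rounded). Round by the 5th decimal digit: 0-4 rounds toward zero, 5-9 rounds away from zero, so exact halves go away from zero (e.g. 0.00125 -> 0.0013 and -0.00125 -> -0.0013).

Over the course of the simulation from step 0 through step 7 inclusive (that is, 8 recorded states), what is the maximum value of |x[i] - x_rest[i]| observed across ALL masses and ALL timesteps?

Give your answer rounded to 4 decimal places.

Answer: 2.1561

Derivation:
Step 0: x=[7.0000 9.0000 15.0000 22.0000] v=[0.0000 0.0000 0.0000 -2.0000]
Step 1: x=[6.7600 9.3200 15.0800 21.4400] v=[-1.2000 1.6000 0.4000 -2.8000]
Step 2: x=[6.3248 9.8960 15.2080 20.7712] v=[-2.1760 2.8800 0.6400 -3.3440]
Step 3: x=[5.7753 10.6113 15.3561 20.0573] v=[-2.7475 3.5763 0.7405 -3.5693]
Step 4: x=[5.2127 11.3193 15.5007 19.3673] v=[-2.8131 3.5398 0.7231 -3.4498]
Step 5: x=[4.7386 11.8732 15.6201 18.7680] v=[-2.3705 2.7697 0.5972 -2.9964]
Step 6: x=[4.4353 12.1561 15.6916 18.3169] v=[-1.5167 1.4146 0.3576 -2.2556]
Step 7: x=[4.3496 12.1042 15.6903 18.0558] v=[-0.4284 -0.2595 -0.0065 -1.3057]
Max displacement = 2.1561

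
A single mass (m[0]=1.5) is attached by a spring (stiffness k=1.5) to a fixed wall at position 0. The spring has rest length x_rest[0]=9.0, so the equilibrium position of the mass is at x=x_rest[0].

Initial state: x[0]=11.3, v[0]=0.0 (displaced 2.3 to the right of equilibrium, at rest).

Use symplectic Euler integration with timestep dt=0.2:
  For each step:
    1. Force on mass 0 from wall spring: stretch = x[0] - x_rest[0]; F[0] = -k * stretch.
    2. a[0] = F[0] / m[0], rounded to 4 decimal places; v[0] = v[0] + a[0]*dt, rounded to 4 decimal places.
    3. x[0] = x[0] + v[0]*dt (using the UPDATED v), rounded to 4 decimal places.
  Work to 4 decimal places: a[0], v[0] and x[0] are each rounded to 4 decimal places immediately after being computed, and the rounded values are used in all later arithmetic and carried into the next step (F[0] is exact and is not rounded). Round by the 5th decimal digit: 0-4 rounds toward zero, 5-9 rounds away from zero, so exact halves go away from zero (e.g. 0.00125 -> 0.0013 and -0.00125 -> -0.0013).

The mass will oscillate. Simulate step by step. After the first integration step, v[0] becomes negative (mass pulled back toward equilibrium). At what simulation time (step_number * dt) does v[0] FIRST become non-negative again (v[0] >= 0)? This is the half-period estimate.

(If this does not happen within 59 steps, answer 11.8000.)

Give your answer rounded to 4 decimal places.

Step 0: x=[11.3000] v=[0.0000]
Step 1: x=[11.2080] v=[-0.4600]
Step 2: x=[11.0277] v=[-0.9016]
Step 3: x=[10.7663] v=[-1.3071]
Step 4: x=[10.4342] v=[-1.6604]
Step 5: x=[10.0448] v=[-1.9472]
Step 6: x=[9.6136] v=[-2.1562]
Step 7: x=[9.1578] v=[-2.2789]
Step 8: x=[8.6957] v=[-2.3105]
Step 9: x=[8.2458] v=[-2.2496]
Step 10: x=[7.8260] v=[-2.0988]
Step 11: x=[7.4532] v=[-1.8640]
Step 12: x=[7.1423] v=[-1.5546]
Step 13: x=[6.9057] v=[-1.1831]
Step 14: x=[6.7529] v=[-0.7642]
Step 15: x=[6.6899] v=[-0.3148]
Step 16: x=[6.7193] v=[0.1472]
First v>=0 after going negative at step 16, time=3.2000

Answer: 3.2000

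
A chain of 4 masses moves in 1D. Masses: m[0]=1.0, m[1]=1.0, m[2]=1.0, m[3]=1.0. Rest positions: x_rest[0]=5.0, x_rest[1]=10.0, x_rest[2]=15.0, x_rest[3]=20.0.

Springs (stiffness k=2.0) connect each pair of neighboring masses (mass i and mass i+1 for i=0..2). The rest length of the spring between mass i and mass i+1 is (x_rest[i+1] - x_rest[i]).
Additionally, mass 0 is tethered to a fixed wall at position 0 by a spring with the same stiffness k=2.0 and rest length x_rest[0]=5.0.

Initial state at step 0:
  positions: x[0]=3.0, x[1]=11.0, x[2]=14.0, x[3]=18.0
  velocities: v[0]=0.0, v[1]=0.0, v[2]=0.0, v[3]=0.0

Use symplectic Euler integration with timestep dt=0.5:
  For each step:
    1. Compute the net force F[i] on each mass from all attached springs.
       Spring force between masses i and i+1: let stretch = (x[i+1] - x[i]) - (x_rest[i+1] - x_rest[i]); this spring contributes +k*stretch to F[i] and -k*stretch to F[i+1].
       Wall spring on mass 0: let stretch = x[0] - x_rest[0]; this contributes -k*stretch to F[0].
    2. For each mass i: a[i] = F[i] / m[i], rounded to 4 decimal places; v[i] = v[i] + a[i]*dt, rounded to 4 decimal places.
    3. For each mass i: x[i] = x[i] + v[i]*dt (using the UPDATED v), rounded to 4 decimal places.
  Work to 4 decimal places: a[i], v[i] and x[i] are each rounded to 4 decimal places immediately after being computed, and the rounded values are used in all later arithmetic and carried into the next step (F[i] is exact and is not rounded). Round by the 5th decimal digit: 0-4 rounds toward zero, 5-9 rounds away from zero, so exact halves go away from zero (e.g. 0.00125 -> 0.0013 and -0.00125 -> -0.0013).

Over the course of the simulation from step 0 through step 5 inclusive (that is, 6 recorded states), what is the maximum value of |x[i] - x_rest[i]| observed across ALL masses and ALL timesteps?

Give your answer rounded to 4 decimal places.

Answer: 2.5000

Derivation:
Step 0: x=[3.0000 11.0000 14.0000 18.0000] v=[0.0000 0.0000 0.0000 0.0000]
Step 1: x=[5.5000 8.5000 14.5000 18.5000] v=[5.0000 -5.0000 1.0000 1.0000]
Step 2: x=[6.7500 7.5000 14.0000 19.5000] v=[2.5000 -2.0000 -1.0000 2.0000]
Step 3: x=[5.0000 9.3750 13.0000 20.2500] v=[-3.5000 3.7500 -2.0000 1.5000]
Step 4: x=[2.9375 10.8750 13.8125 19.8750] v=[-4.1250 3.0000 1.6250 -0.7500]
Step 5: x=[3.3750 9.8750 16.1875 18.9688] v=[0.8750 -2.0000 4.7500 -1.8125]
Max displacement = 2.5000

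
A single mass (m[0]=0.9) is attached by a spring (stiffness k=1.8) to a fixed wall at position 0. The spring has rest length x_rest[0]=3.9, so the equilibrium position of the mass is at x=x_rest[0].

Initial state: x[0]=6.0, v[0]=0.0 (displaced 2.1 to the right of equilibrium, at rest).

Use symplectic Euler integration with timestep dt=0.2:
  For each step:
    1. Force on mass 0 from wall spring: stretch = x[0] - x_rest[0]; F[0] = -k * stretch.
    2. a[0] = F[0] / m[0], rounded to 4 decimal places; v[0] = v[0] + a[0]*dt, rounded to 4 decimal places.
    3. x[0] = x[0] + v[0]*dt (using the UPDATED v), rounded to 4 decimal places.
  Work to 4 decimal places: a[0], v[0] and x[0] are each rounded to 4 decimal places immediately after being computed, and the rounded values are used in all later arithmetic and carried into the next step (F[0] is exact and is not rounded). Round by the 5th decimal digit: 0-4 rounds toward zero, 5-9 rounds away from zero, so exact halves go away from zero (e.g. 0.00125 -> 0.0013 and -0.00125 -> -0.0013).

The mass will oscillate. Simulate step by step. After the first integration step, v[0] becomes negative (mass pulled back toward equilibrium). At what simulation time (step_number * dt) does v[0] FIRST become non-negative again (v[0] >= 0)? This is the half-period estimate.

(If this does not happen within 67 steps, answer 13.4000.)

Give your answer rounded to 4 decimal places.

Answer: 2.4000

Derivation:
Step 0: x=[6.0000] v=[0.0000]
Step 1: x=[5.8320] v=[-0.8400]
Step 2: x=[5.5094] v=[-1.6128]
Step 3: x=[5.0581] v=[-2.2566]
Step 4: x=[4.5141] v=[-2.7198]
Step 5: x=[3.9210] v=[-2.9654]
Step 6: x=[3.3262] v=[-2.9738]
Step 7: x=[2.7773] v=[-2.7443]
Step 8: x=[2.3183] v=[-2.2952]
Step 9: x=[1.9858] v=[-1.6625]
Step 10: x=[1.8064] v=[-0.8968]
Step 11: x=[1.7945] v=[-0.0594]
Step 12: x=[1.9511] v=[0.7828]
First v>=0 after going negative at step 12, time=2.4000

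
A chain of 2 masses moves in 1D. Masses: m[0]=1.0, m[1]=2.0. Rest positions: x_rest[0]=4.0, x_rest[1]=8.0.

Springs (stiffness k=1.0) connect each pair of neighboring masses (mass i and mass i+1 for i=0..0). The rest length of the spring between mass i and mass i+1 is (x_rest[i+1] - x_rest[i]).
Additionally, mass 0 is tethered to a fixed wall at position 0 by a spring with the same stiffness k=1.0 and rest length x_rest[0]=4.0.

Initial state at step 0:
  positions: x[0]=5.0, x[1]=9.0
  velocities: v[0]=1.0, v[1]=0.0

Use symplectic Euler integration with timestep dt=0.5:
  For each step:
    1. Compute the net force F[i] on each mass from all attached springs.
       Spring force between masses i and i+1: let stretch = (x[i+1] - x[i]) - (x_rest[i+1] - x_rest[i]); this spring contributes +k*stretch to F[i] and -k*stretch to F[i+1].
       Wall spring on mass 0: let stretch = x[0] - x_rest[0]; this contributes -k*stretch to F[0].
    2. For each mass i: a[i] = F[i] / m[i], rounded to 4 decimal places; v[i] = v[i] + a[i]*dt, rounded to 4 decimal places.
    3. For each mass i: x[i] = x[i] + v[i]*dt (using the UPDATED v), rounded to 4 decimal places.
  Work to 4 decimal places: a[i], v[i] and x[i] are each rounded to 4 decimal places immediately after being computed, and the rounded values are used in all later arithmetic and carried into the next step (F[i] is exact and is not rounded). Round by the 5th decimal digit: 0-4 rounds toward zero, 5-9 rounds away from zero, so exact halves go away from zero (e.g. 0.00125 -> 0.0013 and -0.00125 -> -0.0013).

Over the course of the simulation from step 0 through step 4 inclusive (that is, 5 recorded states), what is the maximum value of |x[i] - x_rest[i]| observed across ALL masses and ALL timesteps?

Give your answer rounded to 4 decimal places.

Step 0: x=[5.0000 9.0000] v=[1.0000 0.0000]
Step 1: x=[5.2500 9.0000] v=[0.5000 0.0000]
Step 2: x=[5.1250 9.0313] v=[-0.2500 0.0625]
Step 3: x=[4.6953 9.0743] v=[-0.8594 0.0860]
Step 4: x=[4.1865 9.0699] v=[-1.0176 -0.0088]
Max displacement = 1.2500

Answer: 1.2500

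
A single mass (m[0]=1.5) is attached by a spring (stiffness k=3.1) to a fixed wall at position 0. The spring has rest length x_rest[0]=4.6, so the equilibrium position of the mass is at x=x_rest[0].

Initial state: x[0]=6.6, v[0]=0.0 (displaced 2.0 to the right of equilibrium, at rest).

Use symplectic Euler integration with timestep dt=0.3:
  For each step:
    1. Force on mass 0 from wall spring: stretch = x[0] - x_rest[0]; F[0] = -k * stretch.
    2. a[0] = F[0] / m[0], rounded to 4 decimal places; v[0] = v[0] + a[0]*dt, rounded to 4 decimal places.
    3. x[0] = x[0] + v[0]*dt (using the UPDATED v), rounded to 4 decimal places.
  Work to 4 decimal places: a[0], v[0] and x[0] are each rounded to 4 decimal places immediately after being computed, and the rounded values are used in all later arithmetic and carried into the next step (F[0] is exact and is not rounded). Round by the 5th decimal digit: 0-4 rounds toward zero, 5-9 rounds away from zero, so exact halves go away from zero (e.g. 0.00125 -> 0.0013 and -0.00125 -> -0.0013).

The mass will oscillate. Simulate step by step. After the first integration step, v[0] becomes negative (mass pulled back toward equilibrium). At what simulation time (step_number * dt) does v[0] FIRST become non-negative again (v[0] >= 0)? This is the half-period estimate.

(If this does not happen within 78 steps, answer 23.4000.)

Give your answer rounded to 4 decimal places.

Answer: 2.4000

Derivation:
Step 0: x=[6.6000] v=[0.0000]
Step 1: x=[6.2280] v=[-1.2400]
Step 2: x=[5.5532] v=[-2.2494]
Step 3: x=[4.7011] v=[-2.8404]
Step 4: x=[3.8302] v=[-2.9031]
Step 5: x=[3.1025] v=[-2.4258]
Step 6: x=[2.6533] v=[-1.4974]
Step 7: x=[2.5662] v=[-0.2904]
Step 8: x=[2.8574] v=[0.9706]
First v>=0 after going negative at step 8, time=2.4000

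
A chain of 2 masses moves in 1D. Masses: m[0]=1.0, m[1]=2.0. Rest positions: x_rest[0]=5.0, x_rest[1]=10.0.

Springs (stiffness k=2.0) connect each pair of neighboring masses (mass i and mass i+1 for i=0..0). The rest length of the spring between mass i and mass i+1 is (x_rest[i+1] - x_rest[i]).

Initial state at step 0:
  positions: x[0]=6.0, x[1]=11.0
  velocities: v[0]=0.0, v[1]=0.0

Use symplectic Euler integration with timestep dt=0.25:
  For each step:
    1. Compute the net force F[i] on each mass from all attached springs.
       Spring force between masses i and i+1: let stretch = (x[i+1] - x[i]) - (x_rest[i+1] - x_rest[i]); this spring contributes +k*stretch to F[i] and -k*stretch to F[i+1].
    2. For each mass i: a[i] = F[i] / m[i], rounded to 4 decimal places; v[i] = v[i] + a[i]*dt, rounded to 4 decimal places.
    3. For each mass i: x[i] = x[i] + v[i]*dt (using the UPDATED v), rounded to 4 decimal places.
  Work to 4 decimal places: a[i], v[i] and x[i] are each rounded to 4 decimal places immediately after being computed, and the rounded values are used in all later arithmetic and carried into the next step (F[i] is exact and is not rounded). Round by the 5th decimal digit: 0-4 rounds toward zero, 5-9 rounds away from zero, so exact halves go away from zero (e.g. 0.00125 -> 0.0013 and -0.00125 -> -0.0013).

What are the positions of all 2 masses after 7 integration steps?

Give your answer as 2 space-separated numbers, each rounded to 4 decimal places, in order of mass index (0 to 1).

Step 0: x=[6.0000 11.0000] v=[0.0000 0.0000]
Step 1: x=[6.0000 11.0000] v=[0.0000 0.0000]
Step 2: x=[6.0000 11.0000] v=[0.0000 0.0000]
Step 3: x=[6.0000 11.0000] v=[0.0000 0.0000]
Step 4: x=[6.0000 11.0000] v=[0.0000 0.0000]
Step 5: x=[6.0000 11.0000] v=[0.0000 0.0000]
Step 6: x=[6.0000 11.0000] v=[0.0000 0.0000]
Step 7: x=[6.0000 11.0000] v=[0.0000 0.0000]

Answer: 6.0000 11.0000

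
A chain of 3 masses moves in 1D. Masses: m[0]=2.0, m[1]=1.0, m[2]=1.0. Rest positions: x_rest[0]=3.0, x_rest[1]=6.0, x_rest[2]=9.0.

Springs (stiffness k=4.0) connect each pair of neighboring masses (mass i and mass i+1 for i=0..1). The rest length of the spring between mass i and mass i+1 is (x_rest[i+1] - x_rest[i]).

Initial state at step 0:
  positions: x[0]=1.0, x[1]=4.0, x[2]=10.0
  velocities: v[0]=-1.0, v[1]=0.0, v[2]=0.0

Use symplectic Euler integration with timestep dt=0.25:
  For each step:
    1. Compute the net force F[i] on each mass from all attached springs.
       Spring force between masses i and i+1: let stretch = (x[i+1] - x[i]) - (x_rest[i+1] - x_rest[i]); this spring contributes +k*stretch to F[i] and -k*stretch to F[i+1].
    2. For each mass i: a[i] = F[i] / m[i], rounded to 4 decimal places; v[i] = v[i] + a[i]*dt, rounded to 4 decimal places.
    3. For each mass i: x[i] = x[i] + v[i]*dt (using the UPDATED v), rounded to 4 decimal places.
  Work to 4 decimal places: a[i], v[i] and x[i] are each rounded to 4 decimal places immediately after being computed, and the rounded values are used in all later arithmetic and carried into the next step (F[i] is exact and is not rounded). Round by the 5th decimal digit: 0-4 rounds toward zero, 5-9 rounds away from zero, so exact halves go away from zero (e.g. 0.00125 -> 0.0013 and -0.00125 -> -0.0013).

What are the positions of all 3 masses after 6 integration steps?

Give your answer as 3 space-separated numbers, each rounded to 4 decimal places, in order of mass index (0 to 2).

Step 0: x=[1.0000 4.0000 10.0000] v=[-1.0000 0.0000 0.0000]
Step 1: x=[0.7500 4.7500 9.2500] v=[-1.0000 3.0000 -3.0000]
Step 2: x=[0.6250 5.6250 8.1250] v=[-0.5000 3.5000 -4.5000]
Step 3: x=[0.7500 5.8750 7.1250] v=[0.5000 1.0000 -4.0000]
Step 4: x=[1.1406 5.1563 6.5625] v=[1.5625 -2.8750 -2.2500]
Step 5: x=[1.6582 3.7852 6.3985] v=[2.0704 -5.4845 -0.6562]
Step 6: x=[2.0667 2.5357 6.3311] v=[1.6339 -4.9982 -0.2695]

Answer: 2.0667 2.5357 6.3311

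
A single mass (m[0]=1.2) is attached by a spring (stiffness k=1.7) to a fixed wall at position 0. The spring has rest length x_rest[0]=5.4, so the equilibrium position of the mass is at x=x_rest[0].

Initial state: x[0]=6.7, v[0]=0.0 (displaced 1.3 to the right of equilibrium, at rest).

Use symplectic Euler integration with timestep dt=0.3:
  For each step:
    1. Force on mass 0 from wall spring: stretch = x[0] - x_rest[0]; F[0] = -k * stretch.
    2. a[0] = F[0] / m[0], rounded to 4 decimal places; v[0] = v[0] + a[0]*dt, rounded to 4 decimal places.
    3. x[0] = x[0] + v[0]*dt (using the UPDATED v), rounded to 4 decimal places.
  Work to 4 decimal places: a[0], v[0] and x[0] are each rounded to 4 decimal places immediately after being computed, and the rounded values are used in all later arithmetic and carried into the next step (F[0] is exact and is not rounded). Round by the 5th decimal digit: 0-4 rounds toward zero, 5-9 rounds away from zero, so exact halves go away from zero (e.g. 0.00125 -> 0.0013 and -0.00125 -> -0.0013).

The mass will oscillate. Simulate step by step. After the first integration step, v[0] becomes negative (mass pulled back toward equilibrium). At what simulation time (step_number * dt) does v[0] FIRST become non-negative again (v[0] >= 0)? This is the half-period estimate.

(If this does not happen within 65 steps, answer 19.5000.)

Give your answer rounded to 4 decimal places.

Answer: 2.7000

Derivation:
Step 0: x=[6.7000] v=[0.0000]
Step 1: x=[6.5343] v=[-0.5525]
Step 2: x=[6.2239] v=[-1.0346]
Step 3: x=[5.8085] v=[-1.3848]
Step 4: x=[5.3410] v=[-1.5584]
Step 5: x=[4.8810] v=[-1.5333]
Step 6: x=[4.4872] v=[-1.3127]
Step 7: x=[4.2098] v=[-0.9248]
Step 8: x=[4.0841] v=[-0.4190]
Step 9: x=[4.1262] v=[0.1403]
First v>=0 after going negative at step 9, time=2.7000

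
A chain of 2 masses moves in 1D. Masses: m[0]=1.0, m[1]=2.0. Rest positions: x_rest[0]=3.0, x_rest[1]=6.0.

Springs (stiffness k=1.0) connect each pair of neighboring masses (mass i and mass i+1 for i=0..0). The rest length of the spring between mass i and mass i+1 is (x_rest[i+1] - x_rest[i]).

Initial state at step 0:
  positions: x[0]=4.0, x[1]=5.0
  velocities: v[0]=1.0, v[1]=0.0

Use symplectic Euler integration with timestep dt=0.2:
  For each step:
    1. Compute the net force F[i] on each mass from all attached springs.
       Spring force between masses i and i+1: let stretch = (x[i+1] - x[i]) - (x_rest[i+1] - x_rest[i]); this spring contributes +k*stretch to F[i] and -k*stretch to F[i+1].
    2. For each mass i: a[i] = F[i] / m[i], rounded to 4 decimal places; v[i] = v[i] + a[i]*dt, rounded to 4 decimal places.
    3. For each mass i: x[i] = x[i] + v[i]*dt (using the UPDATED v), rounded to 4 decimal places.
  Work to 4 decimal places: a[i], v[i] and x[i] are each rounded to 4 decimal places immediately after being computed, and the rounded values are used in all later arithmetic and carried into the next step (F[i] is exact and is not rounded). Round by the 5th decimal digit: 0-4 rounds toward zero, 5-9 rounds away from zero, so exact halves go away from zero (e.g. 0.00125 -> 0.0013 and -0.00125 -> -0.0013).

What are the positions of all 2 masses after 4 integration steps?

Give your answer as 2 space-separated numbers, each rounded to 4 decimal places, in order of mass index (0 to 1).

Step 0: x=[4.0000 5.0000] v=[1.0000 0.0000]
Step 1: x=[4.1200 5.0400] v=[0.6000 0.2000]
Step 2: x=[4.1568 5.1216] v=[0.1840 0.4080]
Step 3: x=[4.1122 5.2439] v=[-0.2230 0.6115]
Step 4: x=[3.9929 5.4036] v=[-0.5967 0.7983]

Answer: 3.9929 5.4036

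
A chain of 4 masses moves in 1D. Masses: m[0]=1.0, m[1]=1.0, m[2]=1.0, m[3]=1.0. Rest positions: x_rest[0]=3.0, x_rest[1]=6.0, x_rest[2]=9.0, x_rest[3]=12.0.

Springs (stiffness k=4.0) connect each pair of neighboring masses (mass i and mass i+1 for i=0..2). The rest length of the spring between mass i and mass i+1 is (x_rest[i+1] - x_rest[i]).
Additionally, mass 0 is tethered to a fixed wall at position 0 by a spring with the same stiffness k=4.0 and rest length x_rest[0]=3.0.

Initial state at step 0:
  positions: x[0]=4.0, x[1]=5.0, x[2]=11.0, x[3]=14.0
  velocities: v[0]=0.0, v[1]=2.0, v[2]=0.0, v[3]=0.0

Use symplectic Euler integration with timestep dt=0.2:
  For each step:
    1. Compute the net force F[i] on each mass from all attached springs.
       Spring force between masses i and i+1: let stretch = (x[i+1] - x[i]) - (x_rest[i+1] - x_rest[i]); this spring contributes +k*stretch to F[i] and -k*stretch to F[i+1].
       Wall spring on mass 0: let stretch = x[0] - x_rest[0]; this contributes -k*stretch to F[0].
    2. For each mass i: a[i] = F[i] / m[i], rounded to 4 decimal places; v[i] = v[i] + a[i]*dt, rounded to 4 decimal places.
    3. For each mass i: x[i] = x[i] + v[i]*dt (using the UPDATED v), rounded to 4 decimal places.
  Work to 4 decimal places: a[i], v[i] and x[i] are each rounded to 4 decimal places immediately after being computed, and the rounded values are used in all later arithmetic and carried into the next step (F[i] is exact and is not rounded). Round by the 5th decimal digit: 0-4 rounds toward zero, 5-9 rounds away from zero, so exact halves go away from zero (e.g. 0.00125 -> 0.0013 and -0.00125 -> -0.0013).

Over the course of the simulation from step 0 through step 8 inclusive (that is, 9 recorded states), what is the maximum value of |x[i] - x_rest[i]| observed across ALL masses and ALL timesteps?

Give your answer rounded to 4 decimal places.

Answer: 2.9376

Derivation:
Step 0: x=[4.0000 5.0000 11.0000 14.0000] v=[0.0000 2.0000 0.0000 0.0000]
Step 1: x=[3.5200 6.2000 10.5200 14.0000] v=[-2.4000 6.0000 -2.4000 0.0000]
Step 2: x=[2.9056 7.6624 9.9056 13.9232] v=[-3.0720 7.3120 -3.0720 -0.3840]
Step 3: x=[2.5874 8.7226 9.5751 13.6836] v=[-1.5910 5.3011 -1.6525 -1.1981]
Step 4: x=[2.8368 8.9376 9.7656 13.2666] v=[1.2472 1.0749 0.9523 -2.0849]
Step 5: x=[3.6085 8.3089 10.3837 12.7695] v=[3.8584 -3.1433 3.0907 -2.4857]
Step 6: x=[4.5549 7.2601 11.0516 12.3706] v=[4.7319 -5.2438 3.3395 -1.9943]
Step 7: x=[5.2053 6.3851 11.3239 12.2407] v=[3.2521 -4.3748 1.3615 -0.6495]
Step 8: x=[5.2116 6.1116 10.9527 12.4441] v=[0.0317 -1.3676 -1.8561 1.0171]
Max displacement = 2.9376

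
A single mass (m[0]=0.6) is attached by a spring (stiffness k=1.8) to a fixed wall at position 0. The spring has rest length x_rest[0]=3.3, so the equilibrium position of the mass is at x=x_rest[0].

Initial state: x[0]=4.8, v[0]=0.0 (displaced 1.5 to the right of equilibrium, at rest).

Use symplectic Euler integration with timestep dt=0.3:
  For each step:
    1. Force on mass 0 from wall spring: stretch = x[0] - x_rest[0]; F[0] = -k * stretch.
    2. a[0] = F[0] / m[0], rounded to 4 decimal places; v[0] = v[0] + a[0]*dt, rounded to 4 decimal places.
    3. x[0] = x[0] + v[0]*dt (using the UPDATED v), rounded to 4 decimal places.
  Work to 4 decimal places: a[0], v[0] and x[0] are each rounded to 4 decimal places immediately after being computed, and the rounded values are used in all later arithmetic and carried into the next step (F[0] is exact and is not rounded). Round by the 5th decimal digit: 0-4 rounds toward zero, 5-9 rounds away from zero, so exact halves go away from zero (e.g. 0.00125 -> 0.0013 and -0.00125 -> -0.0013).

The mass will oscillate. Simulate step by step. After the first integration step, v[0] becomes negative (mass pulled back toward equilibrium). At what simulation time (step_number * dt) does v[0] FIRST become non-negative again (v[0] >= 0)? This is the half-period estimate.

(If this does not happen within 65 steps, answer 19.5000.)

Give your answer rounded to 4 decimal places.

Answer: 1.8000

Derivation:
Step 0: x=[4.8000] v=[0.0000]
Step 1: x=[4.3950] v=[-1.3500]
Step 2: x=[3.6944] v=[-2.3355]
Step 3: x=[2.8873] v=[-2.6905]
Step 4: x=[2.1916] v=[-2.3191]
Step 5: x=[1.7952] v=[-1.3215]
Step 6: x=[1.8050] v=[0.0328]
First v>=0 after going negative at step 6, time=1.8000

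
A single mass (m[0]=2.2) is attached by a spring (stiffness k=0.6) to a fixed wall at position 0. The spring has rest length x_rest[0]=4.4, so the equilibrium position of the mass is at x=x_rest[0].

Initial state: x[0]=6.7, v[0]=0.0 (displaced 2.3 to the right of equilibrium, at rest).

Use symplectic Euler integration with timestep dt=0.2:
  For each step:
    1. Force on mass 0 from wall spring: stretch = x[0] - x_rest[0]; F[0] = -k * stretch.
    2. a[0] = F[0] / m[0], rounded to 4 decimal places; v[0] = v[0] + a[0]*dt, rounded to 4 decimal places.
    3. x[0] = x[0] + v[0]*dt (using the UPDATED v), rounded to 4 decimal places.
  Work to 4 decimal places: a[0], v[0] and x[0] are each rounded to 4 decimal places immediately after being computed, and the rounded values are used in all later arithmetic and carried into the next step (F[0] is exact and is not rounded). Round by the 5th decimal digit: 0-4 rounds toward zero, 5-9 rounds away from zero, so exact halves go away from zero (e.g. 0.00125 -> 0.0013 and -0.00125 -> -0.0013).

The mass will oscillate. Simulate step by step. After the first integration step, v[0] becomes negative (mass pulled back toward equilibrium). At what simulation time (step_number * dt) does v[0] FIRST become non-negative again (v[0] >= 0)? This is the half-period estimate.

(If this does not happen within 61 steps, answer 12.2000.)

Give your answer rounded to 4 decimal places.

Step 0: x=[6.7000] v=[0.0000]
Step 1: x=[6.6749] v=[-0.1255]
Step 2: x=[6.6250] v=[-0.2496]
Step 3: x=[6.5508] v=[-0.3710]
Step 4: x=[6.4531] v=[-0.4883]
Step 5: x=[6.3330] v=[-0.6003]
Step 6: x=[6.1919] v=[-0.7057]
Step 7: x=[6.0312] v=[-0.8034]
Step 8: x=[5.8527] v=[-0.8924]
Step 9: x=[5.6584] v=[-0.9716]
Step 10: x=[5.4504] v=[-1.0402]
Step 11: x=[5.2309] v=[-1.0975]
Step 12: x=[5.0023] v=[-1.1428]
Step 13: x=[4.7672] v=[-1.1757]
Step 14: x=[4.5281] v=[-1.1957]
Step 15: x=[4.2876] v=[-1.2027]
Step 16: x=[4.0483] v=[-1.1966]
Step 17: x=[3.8128] v=[-1.1774]
Step 18: x=[3.5837] v=[-1.1454]
Step 19: x=[3.3635] v=[-1.1009]
Step 20: x=[3.1546] v=[-1.0444]
Step 21: x=[2.9593] v=[-0.9765]
Step 22: x=[2.7797] v=[-0.8979]
Step 23: x=[2.6178] v=[-0.8095]
Step 24: x=[2.4753] v=[-0.7123]
Step 25: x=[2.3538] v=[-0.6073]
Step 26: x=[2.2547] v=[-0.4957]
Step 27: x=[2.1790] v=[-0.3787]
Step 28: x=[2.1275] v=[-0.2576]
Step 29: x=[2.1008] v=[-0.1336]
Step 30: x=[2.0992] v=[-0.0082]
Step 31: x=[2.1227] v=[0.1173]
First v>=0 after going negative at step 31, time=6.2000

Answer: 6.2000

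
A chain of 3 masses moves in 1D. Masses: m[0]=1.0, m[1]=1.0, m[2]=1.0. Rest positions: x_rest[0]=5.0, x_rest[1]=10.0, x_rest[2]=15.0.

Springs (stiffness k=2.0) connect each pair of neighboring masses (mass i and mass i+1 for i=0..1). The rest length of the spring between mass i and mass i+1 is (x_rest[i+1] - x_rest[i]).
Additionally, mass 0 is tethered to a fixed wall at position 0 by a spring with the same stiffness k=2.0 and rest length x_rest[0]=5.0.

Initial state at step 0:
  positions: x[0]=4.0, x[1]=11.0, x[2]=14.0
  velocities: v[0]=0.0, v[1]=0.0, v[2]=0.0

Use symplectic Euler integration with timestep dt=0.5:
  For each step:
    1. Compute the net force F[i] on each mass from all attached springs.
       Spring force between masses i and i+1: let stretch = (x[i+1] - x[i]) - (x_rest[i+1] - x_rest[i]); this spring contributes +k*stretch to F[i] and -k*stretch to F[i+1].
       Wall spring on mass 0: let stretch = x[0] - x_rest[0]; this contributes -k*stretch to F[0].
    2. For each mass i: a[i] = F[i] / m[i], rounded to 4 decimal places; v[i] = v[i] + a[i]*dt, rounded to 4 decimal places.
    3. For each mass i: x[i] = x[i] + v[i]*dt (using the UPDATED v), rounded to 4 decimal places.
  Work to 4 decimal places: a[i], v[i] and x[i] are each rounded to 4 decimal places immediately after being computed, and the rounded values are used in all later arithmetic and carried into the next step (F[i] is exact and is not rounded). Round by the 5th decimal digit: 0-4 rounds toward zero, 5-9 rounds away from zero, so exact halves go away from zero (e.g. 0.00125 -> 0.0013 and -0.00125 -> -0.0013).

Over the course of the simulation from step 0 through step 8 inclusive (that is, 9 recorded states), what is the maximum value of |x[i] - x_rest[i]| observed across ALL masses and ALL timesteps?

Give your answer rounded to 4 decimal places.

Answer: 1.7500

Derivation:
Step 0: x=[4.0000 11.0000 14.0000] v=[0.0000 0.0000 0.0000]
Step 1: x=[5.5000 9.0000 15.0000] v=[3.0000 -4.0000 2.0000]
Step 2: x=[6.0000 8.2500 15.5000] v=[1.0000 -1.5000 1.0000]
Step 3: x=[4.6250 10.0000 14.8750] v=[-2.7500 3.5000 -1.2500]
Step 4: x=[3.6250 11.5000 14.3125] v=[-2.0000 3.0000 -1.1250]
Step 5: x=[4.7500 10.4688 14.8438] v=[2.2500 -2.0625 1.0625]
Step 6: x=[6.3594 8.7657 15.6876] v=[3.2188 -3.4063 1.6875]
Step 7: x=[5.9923 9.3204 15.5704] v=[-0.7343 1.1093 -0.2344]
Step 8: x=[4.2931 11.3360 14.8282] v=[-3.3985 4.0312 -1.4844]
Max displacement = 1.7500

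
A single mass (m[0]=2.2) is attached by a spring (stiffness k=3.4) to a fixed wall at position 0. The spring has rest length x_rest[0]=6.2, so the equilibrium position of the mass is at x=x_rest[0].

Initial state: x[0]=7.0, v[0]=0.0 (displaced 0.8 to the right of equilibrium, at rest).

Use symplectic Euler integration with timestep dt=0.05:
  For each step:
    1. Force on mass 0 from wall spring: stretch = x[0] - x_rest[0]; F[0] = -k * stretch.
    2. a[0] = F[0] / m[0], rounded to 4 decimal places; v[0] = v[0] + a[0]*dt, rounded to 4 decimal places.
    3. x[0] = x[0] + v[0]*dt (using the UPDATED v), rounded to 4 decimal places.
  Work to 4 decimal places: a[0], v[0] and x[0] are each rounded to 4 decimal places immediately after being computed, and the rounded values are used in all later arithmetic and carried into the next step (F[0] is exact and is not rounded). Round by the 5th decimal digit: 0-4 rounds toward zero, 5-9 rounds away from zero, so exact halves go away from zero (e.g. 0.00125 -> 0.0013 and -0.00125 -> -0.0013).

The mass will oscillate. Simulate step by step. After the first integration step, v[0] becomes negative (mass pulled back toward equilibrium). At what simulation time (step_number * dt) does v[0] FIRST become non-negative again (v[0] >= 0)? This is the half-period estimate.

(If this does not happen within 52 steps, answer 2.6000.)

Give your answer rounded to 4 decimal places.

Answer: 2.5500

Derivation:
Step 0: x=[7.0000] v=[0.0000]
Step 1: x=[6.9969] v=[-0.0618]
Step 2: x=[6.9907] v=[-0.1234]
Step 3: x=[6.9815] v=[-0.1845]
Step 4: x=[6.9693] v=[-0.2449]
Step 5: x=[6.9541] v=[-0.3043]
Step 6: x=[6.9360] v=[-0.3626]
Step 7: x=[6.9150] v=[-0.4195]
Step 8: x=[6.8913] v=[-0.4748]
Step 9: x=[6.8649] v=[-0.5282]
Step 10: x=[6.8359] v=[-0.5796]
Step 11: x=[6.8045] v=[-0.6287]
Step 12: x=[6.7707] v=[-0.6754]
Step 13: x=[6.7347] v=[-0.7195]
Step 14: x=[6.6967] v=[-0.7608]
Step 15: x=[6.6567] v=[-0.7992]
Step 16: x=[6.6150] v=[-0.8345]
Step 17: x=[6.5717] v=[-0.8666]
Step 18: x=[6.5269] v=[-0.8953]
Step 19: x=[6.4809] v=[-0.9206]
Step 20: x=[6.4338] v=[-0.9423]
Step 21: x=[6.3858] v=[-0.9604]
Step 22: x=[6.3371] v=[-0.9748]
Step 23: x=[6.2878] v=[-0.9854]
Step 24: x=[6.2382] v=[-0.9922]
Step 25: x=[6.1884] v=[-0.9952]
Step 26: x=[6.1387] v=[-0.9943]
Step 27: x=[6.0892] v=[-0.9896]
Step 28: x=[6.0402] v=[-0.9810]
Step 29: x=[5.9918] v=[-0.9687]
Step 30: x=[5.9442] v=[-0.9526]
Step 31: x=[5.8976] v=[-0.9328]
Step 32: x=[5.8521] v=[-0.9094]
Step 33: x=[5.8080] v=[-0.8825]
Step 34: x=[5.7654] v=[-0.8522]
Step 35: x=[5.7245] v=[-0.8186]
Step 36: x=[5.6854] v=[-0.7819]
Step 37: x=[5.6483] v=[-0.7421]
Step 38: x=[5.6133] v=[-0.6995]
Step 39: x=[5.5806] v=[-0.6542]
Step 40: x=[5.5503] v=[-0.6063]
Step 41: x=[5.5225] v=[-0.5561]
Step 42: x=[5.4973] v=[-0.5038]
Step 43: x=[5.4748] v=[-0.4495]
Step 44: x=[5.4551] v=[-0.3935]
Step 45: x=[5.4383] v=[-0.3359]
Step 46: x=[5.4245] v=[-0.2770]
Step 47: x=[5.4136] v=[-0.2171]
Step 48: x=[5.4058] v=[-0.1563]
Step 49: x=[5.4011] v=[-0.0949]
Step 50: x=[5.3994] v=[-0.0332]
Step 51: x=[5.4008] v=[0.0287]
First v>=0 after going negative at step 51, time=2.5500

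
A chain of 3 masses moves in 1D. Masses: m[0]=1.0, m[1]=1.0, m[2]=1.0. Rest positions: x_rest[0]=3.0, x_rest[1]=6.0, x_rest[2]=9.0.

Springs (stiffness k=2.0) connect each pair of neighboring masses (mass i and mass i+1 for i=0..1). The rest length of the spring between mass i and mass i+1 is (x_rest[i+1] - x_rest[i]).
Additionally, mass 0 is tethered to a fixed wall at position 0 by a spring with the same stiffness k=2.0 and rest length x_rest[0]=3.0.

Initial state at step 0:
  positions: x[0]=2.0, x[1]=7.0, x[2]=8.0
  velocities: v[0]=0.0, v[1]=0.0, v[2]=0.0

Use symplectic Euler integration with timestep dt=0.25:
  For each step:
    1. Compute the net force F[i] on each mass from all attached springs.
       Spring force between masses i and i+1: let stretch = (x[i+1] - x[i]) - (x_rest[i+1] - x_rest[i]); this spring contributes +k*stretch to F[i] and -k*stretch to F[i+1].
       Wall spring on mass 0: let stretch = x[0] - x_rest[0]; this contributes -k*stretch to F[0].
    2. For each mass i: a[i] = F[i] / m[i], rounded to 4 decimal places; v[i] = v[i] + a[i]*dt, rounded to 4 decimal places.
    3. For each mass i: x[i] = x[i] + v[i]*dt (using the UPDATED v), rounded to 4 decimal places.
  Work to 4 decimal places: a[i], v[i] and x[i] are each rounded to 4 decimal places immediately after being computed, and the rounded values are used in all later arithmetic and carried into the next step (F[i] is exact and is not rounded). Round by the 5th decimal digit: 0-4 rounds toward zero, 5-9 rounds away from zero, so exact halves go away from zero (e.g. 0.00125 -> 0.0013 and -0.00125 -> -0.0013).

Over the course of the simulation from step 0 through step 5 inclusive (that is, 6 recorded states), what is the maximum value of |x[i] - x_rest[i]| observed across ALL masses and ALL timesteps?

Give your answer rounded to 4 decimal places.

Answer: 1.4941

Derivation:
Step 0: x=[2.0000 7.0000 8.0000] v=[0.0000 0.0000 0.0000]
Step 1: x=[2.3750 6.5000 8.2500] v=[1.5000 -2.0000 1.0000]
Step 2: x=[2.9688 5.7031 8.6563] v=[2.3750 -3.1875 1.6250]
Step 3: x=[3.5333 4.9336 9.0684] v=[2.2578 -3.0781 1.6484]
Step 4: x=[3.8311 4.5059 9.3387] v=[1.1913 -1.7109 1.0810]
Step 5: x=[3.7344 4.5979 9.3799] v=[-0.3869 0.3681 0.1646]
Max displacement = 1.4941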